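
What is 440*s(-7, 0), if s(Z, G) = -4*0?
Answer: 0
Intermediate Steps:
s(Z, G) = 0
440*s(-7, 0) = 440*0 = 0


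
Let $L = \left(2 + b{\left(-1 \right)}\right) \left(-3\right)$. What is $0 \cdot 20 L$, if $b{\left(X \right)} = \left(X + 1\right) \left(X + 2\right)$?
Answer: $0$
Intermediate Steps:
$b{\left(X \right)} = \left(1 + X\right) \left(2 + X\right)$
$L = -6$ ($L = \left(2 + \left(2 + \left(-1\right)^{2} + 3 \left(-1\right)\right)\right) \left(-3\right) = \left(2 + \left(2 + 1 - 3\right)\right) \left(-3\right) = \left(2 + 0\right) \left(-3\right) = 2 \left(-3\right) = -6$)
$0 \cdot 20 L = 0 \cdot 20 \left(-6\right) = 0 \left(-6\right) = 0$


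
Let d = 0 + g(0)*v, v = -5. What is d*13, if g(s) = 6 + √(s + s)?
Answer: -390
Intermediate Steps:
g(s) = 6 + √2*√s (g(s) = 6 + √(2*s) = 6 + √2*√s)
d = -30 (d = 0 + (6 + √2*√0)*(-5) = 0 + (6 + √2*0)*(-5) = 0 + (6 + 0)*(-5) = 0 + 6*(-5) = 0 - 30 = -30)
d*13 = -30*13 = -390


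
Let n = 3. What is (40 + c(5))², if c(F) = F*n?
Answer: 3025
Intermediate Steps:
c(F) = 3*F (c(F) = F*3 = 3*F)
(40 + c(5))² = (40 + 3*5)² = (40 + 15)² = 55² = 3025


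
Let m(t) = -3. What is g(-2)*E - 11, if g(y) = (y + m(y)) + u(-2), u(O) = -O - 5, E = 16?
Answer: -139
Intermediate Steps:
u(O) = -5 - O
g(y) = -6 + y (g(y) = (y - 3) + (-5 - 1*(-2)) = (-3 + y) + (-5 + 2) = (-3 + y) - 3 = -6 + y)
g(-2)*E - 11 = (-6 - 2)*16 - 11 = -8*16 - 11 = -128 - 11 = -139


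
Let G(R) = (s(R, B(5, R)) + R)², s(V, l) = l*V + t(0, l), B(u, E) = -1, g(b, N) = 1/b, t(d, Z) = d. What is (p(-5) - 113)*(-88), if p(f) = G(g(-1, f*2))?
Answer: 9944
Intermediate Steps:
s(V, l) = V*l (s(V, l) = l*V + 0 = V*l + 0 = V*l)
G(R) = 0 (G(R) = (R*(-1) + R)² = (-R + R)² = 0² = 0)
p(f) = 0
(p(-5) - 113)*(-88) = (0 - 113)*(-88) = -113*(-88) = 9944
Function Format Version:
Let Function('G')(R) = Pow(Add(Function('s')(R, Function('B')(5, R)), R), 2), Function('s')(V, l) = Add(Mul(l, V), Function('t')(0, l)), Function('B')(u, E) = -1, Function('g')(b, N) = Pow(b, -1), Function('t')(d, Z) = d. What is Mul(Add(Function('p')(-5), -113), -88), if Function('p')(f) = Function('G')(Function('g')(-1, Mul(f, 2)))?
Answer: 9944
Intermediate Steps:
Function('s')(V, l) = Mul(V, l) (Function('s')(V, l) = Add(Mul(l, V), 0) = Add(Mul(V, l), 0) = Mul(V, l))
Function('G')(R) = 0 (Function('G')(R) = Pow(Add(Mul(R, -1), R), 2) = Pow(Add(Mul(-1, R), R), 2) = Pow(0, 2) = 0)
Function('p')(f) = 0
Mul(Add(Function('p')(-5), -113), -88) = Mul(Add(0, -113), -88) = Mul(-113, -88) = 9944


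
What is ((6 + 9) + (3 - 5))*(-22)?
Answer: -286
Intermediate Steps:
((6 + 9) + (3 - 5))*(-22) = (15 - 2)*(-22) = 13*(-22) = -286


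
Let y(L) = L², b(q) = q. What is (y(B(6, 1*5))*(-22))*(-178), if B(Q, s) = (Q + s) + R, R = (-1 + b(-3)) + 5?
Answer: 563904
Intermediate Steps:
R = 1 (R = (-1 - 3) + 5 = -4 + 5 = 1)
B(Q, s) = 1 + Q + s (B(Q, s) = (Q + s) + 1 = 1 + Q + s)
(y(B(6, 1*5))*(-22))*(-178) = ((1 + 6 + 1*5)²*(-22))*(-178) = ((1 + 6 + 5)²*(-22))*(-178) = (12²*(-22))*(-178) = (144*(-22))*(-178) = -3168*(-178) = 563904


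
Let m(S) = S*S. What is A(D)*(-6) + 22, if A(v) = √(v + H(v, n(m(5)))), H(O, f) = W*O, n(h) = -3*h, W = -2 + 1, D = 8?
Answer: 22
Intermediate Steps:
m(S) = S²
W = -1
H(O, f) = -O
A(v) = 0 (A(v) = √(v - v) = √0 = 0)
A(D)*(-6) + 22 = 0*(-6) + 22 = 0 + 22 = 22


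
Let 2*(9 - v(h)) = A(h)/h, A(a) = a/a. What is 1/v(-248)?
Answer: 496/4465 ≈ 0.11109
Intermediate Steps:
A(a) = 1
v(h) = 9 - 1/(2*h)
1/v(-248) = 1/(9 - ½/(-248)) = 1/(9 - ½*(-1/248)) = 1/(9 + 1/496) = 1/(4465/496) = 496/4465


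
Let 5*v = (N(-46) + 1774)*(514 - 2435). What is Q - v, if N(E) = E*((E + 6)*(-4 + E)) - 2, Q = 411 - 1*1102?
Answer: -173331443/5 ≈ -3.4666e+7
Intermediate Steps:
Q = -691 (Q = 411 - 1102 = -691)
N(E) = -2 + E*(-4 + E)*(6 + E) (N(E) = E*((6 + E)*(-4 + E)) - 2 = E*((-4 + E)*(6 + E)) - 2 = E*(-4 + E)*(6 + E) - 2 = -2 + E*(-4 + E)*(6 + E))
v = 173327988/5 (v = (((-2 + (-46)³ - 24*(-46) + 2*(-46)²) + 1774)*(514 - 2435))/5 = (((-2 - 97336 + 1104 + 2*2116) + 1774)*(-1921))/5 = (((-2 - 97336 + 1104 + 4232) + 1774)*(-1921))/5 = ((-92002 + 1774)*(-1921))/5 = (-90228*(-1921))/5 = (⅕)*173327988 = 173327988/5 ≈ 3.4666e+7)
Q - v = -691 - 1*173327988/5 = -691 - 173327988/5 = -173331443/5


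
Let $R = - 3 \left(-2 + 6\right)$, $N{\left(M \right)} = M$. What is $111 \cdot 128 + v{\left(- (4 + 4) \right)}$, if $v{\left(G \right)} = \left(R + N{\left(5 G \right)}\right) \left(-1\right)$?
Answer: $14260$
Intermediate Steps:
$R = -12$ ($R = \left(-3\right) 4 = -12$)
$v{\left(G \right)} = 12 - 5 G$ ($v{\left(G \right)} = \left(-12 + 5 G\right) \left(-1\right) = 12 - 5 G$)
$111 \cdot 128 + v{\left(- (4 + 4) \right)} = 111 \cdot 128 - \left(-12 + 5 \left(- (4 + 4)\right)\right) = 14208 - \left(-12 + 5 \left(\left(-1\right) 8\right)\right) = 14208 + \left(12 - -40\right) = 14208 + \left(12 + 40\right) = 14208 + 52 = 14260$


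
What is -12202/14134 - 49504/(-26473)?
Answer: 188332995/187084691 ≈ 1.0067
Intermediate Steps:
-12202/14134 - 49504/(-26473) = -12202*1/14134 - 49504*(-1/26473) = -6101/7067 + 49504/26473 = 188332995/187084691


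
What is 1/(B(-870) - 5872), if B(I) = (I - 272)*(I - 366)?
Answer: 1/1405640 ≈ 7.1142e-7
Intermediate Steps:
B(I) = (-366 + I)*(-272 + I) (B(I) = (-272 + I)*(-366 + I) = (-366 + I)*(-272 + I))
1/(B(-870) - 5872) = 1/((99552 + (-870)² - 638*(-870)) - 5872) = 1/((99552 + 756900 + 555060) - 5872) = 1/(1411512 - 5872) = 1/1405640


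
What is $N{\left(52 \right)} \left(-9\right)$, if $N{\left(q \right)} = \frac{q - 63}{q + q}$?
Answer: $\frac{99}{104} \approx 0.95192$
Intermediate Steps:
$N{\left(q \right)} = \frac{-63 + q}{2 q}$
$N{\left(52 \right)} \left(-9\right) = \frac{-63 + 52}{2 \cdot 52} \left(-9\right) = \frac{1}{2} \cdot \frac{1}{52} \left(-11\right) \left(-9\right) = \left(- \frac{11}{104}\right) \left(-9\right) = \frac{99}{104}$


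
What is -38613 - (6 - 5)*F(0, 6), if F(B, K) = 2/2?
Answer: -38614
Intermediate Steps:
F(B, K) = 1 (F(B, K) = 2*(½) = 1)
-38613 - (6 - 5)*F(0, 6) = -38613 - (6 - 5) = -38613 - 1 = -38614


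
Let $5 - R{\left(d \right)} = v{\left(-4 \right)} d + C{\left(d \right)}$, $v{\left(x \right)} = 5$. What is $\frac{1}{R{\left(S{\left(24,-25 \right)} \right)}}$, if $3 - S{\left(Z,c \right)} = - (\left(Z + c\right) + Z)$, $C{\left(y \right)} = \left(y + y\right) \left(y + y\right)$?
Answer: $- \frac{1}{2829} \approx -0.00035348$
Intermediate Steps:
$C{\left(y \right)} = 4 y^{2}$ ($C{\left(y \right)} = 2 y 2 y = 4 y^{2}$)
$S{\left(Z,c \right)} = 3 + c + 2 Z$ ($S{\left(Z,c \right)} = 3 - - (\left(Z + c\right) + Z) = 3 - - (c + 2 Z) = 3 - \left(- c - 2 Z\right) = 3 + \left(c + 2 Z\right) = 3 + c + 2 Z$)
$R{\left(d \right)} = 5 - 5 d - 4 d^{2}$ ($R{\left(d \right)} = 5 - \left(5 d + 4 d^{2}\right) = 5 - \left(4 d^{2} + 5 d\right) = 5 - 5 d - 4 d^{2}$)
$\frac{1}{R{\left(S{\left(24,-25 \right)} \right)}} = \frac{1}{5 - 5 \left(3 - 25 + 2 \cdot 24\right) - 4 \left(3 - 25 + 2 \cdot 24\right)^{2}} = \frac{1}{5 - 5 \left(3 - 25 + 48\right) - 4 \left(3 - 25 + 48\right)^{2}} = \frac{1}{5 - 130 - 4 \cdot 26^{2}} = \frac{1}{5 - 130 - 2704} = \frac{1}{-2829} = - \frac{1}{2829}$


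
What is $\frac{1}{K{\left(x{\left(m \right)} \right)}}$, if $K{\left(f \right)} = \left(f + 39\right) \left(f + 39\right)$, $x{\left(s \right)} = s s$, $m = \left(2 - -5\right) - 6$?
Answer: $\frac{1}{1600} \approx 0.000625$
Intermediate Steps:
$m = 1$ ($m = \left(2 + 5\right) - 6 = 7 - 6 = 1$)
$x{\left(s \right)} = s^{2}$
$K{\left(f \right)} = \left(39 + f\right)^{2}$ ($K{\left(f \right)} = \left(39 + f\right) \left(39 + f\right) = \left(39 + f\right)^{2}$)
$\frac{1}{K{\left(x{\left(m \right)} \right)}} = \frac{1}{\left(39 + 1^{2}\right)^{2}} = \frac{1}{\left(39 + 1\right)^{2}} = \frac{1}{40^{2}} = \frac{1}{1600}$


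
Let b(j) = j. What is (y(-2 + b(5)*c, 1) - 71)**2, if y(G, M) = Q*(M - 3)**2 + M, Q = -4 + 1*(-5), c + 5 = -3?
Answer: 11236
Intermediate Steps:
c = -8 (c = -5 - 3 = -8)
Q = -9 (Q = -4 - 5 = -9)
y(G, M) = M - 9*(-3 + M)**2 (y(G, M) = -9*(M - 3)**2 + M = -9*(-3 + M)**2 + M = M - 9*(-3 + M)**2)
(y(-2 + b(5)*c, 1) - 71)**2 = ((1 - 9*(-3 + 1)**2) - 71)**2 = ((1 - 9*(-2)**2) - 71)**2 = ((1 - 9*4) - 71)**2 = ((1 - 36) - 71)**2 = (-35 - 71)**2 = (-106)**2 = 11236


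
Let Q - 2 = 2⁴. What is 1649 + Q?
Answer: 1667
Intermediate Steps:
Q = 18 (Q = 2 + 2⁴ = 2 + 16 = 18)
1649 + Q = 1649 + 18 = 1667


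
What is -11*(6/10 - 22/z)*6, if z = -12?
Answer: -803/5 ≈ -160.60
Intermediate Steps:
-11*(6/10 - 22/z)*6 = -11*(6/10 - 22/(-12))*6 = -11*(6*(⅒) - 22*(-1/12))*6 = -11*(⅗ + 11/6)*6 = -11*73/30*6 = -803/30*6 = -803/5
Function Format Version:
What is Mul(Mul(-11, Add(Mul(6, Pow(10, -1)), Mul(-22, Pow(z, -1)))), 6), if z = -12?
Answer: Rational(-803, 5) ≈ -160.60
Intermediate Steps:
Mul(Mul(-11, Add(Mul(6, Pow(10, -1)), Mul(-22, Pow(z, -1)))), 6) = Mul(Mul(-11, Add(Mul(6, Pow(10, -1)), Mul(-22, Pow(-12, -1)))), 6) = Mul(Mul(-11, Add(Mul(6, Rational(1, 10)), Mul(-22, Rational(-1, 12)))), 6) = Mul(Mul(-11, Add(Rational(3, 5), Rational(11, 6))), 6) = Mul(Mul(-11, Rational(73, 30)), 6) = Mul(Rational(-803, 30), 6) = Rational(-803, 5)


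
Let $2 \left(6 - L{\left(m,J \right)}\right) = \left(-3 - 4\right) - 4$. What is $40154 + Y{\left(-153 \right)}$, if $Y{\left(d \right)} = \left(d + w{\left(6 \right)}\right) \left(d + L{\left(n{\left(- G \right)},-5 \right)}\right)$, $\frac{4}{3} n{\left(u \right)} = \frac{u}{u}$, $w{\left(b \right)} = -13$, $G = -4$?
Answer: $63643$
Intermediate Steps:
$n{\left(u \right)} = \frac{3}{4}$ ($n{\left(u \right)} = \frac{3 \frac{u}{u}}{4} = \frac{3}{4} \cdot 1 = \frac{3}{4}$)
$L{\left(m,J \right)} = \frac{23}{2}$ ($L{\left(m,J \right)} = 6 - \frac{\left(-3 - 4\right) - 4}{2} = 6 - \frac{-7 - 4}{2} = 6 - - \frac{11}{2} = 6 + \frac{11}{2} = \frac{23}{2}$)
$Y{\left(d \right)} = \left(-13 + d\right) \left(\frac{23}{2} + d\right)$ ($Y{\left(d \right)} = \left(d - 13\right) \left(d + \frac{23}{2}\right) = \left(-13 + d\right) \left(\frac{23}{2} + d\right)$)
$40154 + Y{\left(-153 \right)} = 40154 - \left(-80 - 23409\right) = 40154 + \left(- \frac{299}{2} + 23409 + \frac{459}{2}\right) = 40154 + 23489 = 63643$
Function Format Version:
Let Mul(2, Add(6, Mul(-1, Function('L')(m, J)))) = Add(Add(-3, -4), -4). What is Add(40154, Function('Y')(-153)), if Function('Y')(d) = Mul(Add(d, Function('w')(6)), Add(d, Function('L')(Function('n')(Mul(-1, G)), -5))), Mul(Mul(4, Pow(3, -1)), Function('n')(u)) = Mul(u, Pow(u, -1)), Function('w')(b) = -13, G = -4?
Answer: 63643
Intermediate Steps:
Function('n')(u) = Rational(3, 4) (Function('n')(u) = Mul(Rational(3, 4), Mul(u, Pow(u, -1))) = Mul(Rational(3, 4), 1) = Rational(3, 4))
Function('L')(m, J) = Rational(23, 2) (Function('L')(m, J) = Add(6, Mul(Rational(-1, 2), Add(Add(-3, -4), -4))) = Add(6, Mul(Rational(-1, 2), Add(-7, -4))) = Add(6, Mul(Rational(-1, 2), -11)) = Add(6, Rational(11, 2)) = Rational(23, 2))
Function('Y')(d) = Mul(Add(-13, d), Add(Rational(23, 2), d)) (Function('Y')(d) = Mul(Add(d, -13), Add(d, Rational(23, 2))) = Mul(Add(-13, d), Add(Rational(23, 2), d)))
Add(40154, Function('Y')(-153)) = Add(40154, Add(Rational(-299, 2), Pow(-153, 2), Mul(Rational(-3, 2), -153))) = Add(40154, Add(Rational(-299, 2), 23409, Rational(459, 2))) = Add(40154, 23489) = 63643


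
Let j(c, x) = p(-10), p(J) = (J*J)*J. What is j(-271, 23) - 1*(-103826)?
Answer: 102826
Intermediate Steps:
p(J) = J³ (p(J) = J²*J = J³)
j(c, x) = -1000 (j(c, x) = (-10)³ = -1000)
j(-271, 23) - 1*(-103826) = -1000 - 1*(-103826) = -1000 + 103826 = 102826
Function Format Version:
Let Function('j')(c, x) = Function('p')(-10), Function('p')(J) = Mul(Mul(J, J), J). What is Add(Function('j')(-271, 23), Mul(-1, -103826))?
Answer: 102826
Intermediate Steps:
Function('p')(J) = Pow(J, 3) (Function('p')(J) = Mul(Pow(J, 2), J) = Pow(J, 3))
Function('j')(c, x) = -1000 (Function('j')(c, x) = Pow(-10, 3) = -1000)
Add(Function('j')(-271, 23), Mul(-1, -103826)) = Add(-1000, Mul(-1, -103826)) = Add(-1000, 103826) = 102826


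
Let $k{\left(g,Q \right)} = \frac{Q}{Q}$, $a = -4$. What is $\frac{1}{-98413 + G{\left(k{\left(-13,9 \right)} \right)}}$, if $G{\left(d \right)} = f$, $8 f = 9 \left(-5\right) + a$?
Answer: $- \frac{8}{787353} \approx -1.0161 \cdot 10^{-5}$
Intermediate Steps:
$k{\left(g,Q \right)} = 1$
$f = - \frac{49}{8}$ ($f = \frac{9 \left(-5\right) - 4}{8} = \frac{-45 - 4}{8} = \frac{1}{8} \left(-49\right) = - \frac{49}{8} \approx -6.125$)
$G{\left(d \right)} = - \frac{49}{8}$
$\frac{1}{-98413 + G{\left(k{\left(-13,9 \right)} \right)}} = \frac{1}{-98413 - \frac{49}{8}} = \frac{1}{- \frac{787353}{8}} = - \frac{8}{787353}$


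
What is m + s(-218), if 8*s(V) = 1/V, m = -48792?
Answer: -85093249/1744 ≈ -48792.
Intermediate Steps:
s(V) = 1/(8*V)
m + s(-218) = -48792 + (⅛)/(-218) = -48792 + (⅛)*(-1/218) = -48792 - 1/1744 = -85093249/1744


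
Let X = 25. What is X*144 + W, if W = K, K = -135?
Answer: 3465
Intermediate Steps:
W = -135
X*144 + W = 25*144 - 135 = 3600 - 135 = 3465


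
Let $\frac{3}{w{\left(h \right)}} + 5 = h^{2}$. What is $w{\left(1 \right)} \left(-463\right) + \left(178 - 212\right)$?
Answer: $\frac{1253}{4} \approx 313.25$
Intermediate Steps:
$w{\left(h \right)} = \frac{3}{-5 + h^{2}}$
$w{\left(1 \right)} \left(-463\right) + \left(178 - 212\right) = \frac{3}{-5 + 1^{2}} \left(-463\right) + \left(178 - 212\right) = \frac{3}{-5 + 1} \left(-463\right) - 34 = \frac{3}{-4} \left(-463\right) - 34 = 3 \left(- \frac{1}{4}\right) \left(-463\right) - 34 = \left(- \frac{3}{4}\right) \left(-463\right) - 34 = \frac{1389}{4} - 34 = \frac{1253}{4}$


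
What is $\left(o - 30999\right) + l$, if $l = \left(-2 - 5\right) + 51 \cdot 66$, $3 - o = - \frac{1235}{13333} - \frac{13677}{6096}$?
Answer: $- \frac{748696439205}{27092656} \approx -27635.0$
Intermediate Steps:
$o = \frac{144572635}{27092656}$ ($o = 3 - \left(- \frac{1235}{13333} - \frac{13677}{6096}\right) = 3 - \left(\left(-1235\right) \frac{1}{13333} - \frac{4559}{2032}\right) = 3 - \left(- \frac{1235}{13333} - \frac{4559}{2032}\right) = 3 - - \frac{63294667}{27092656} = 3 + \frac{63294667}{27092656} = \frac{144572635}{27092656} \approx 5.3362$)
$l = 3359$ ($l = \left(-2 - 5\right) + 3366 = -7 + 3366 = 3359$)
$\left(o - 30999\right) + l = \left(\frac{144572635}{27092656} - 30999\right) + 3359 = - \frac{839700670709}{27092656} + 3359 = - \frac{748696439205}{27092656}$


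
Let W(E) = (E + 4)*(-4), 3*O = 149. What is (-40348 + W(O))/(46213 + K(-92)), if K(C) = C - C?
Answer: -121688/138639 ≈ -0.87773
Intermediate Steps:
K(C) = 0
O = 149/3 (O = (⅓)*149 = 149/3 ≈ 49.667)
W(E) = -16 - 4*E (W(E) = (4 + E)*(-4) = -16 - 4*E)
(-40348 + W(O))/(46213 + K(-92)) = (-40348 + (-16 - 4*149/3))/(46213 + 0) = (-40348 + (-16 - 596/3))/46213 = (-40348 - 644/3)*(1/46213) = -121688/3*1/46213 = -121688/138639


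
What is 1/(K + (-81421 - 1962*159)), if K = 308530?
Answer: -1/84849 ≈ -1.1786e-5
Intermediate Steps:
1/(K + (-81421 - 1962*159)) = 1/(308530 + (-81421 - 1962*159)) = 1/(308530 + (-81421 - 311958)) = 1/(308530 - 393379) = 1/(-84849) = -1/84849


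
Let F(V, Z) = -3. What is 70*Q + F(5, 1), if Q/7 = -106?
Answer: -51943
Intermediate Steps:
Q = -742 (Q = 7*(-106) = -742)
70*Q + F(5, 1) = 70*(-742) - 3 = -51940 - 3 = -51943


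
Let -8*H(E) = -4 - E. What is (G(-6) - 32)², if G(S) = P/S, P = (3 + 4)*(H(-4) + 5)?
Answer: 51529/36 ≈ 1431.4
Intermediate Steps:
H(E) = ½ + E/8 (H(E) = -(-4 - E)/8 = ½ + E/8)
P = 35 (P = (3 + 4)*((½ + (⅛)*(-4)) + 5) = 7*((½ - ½) + 5) = 7*(0 + 5) = 7*5 = 35)
G(S) = 35/S
(G(-6) - 32)² = (35/(-6) - 32)² = (35*(-⅙) - 32)² = (-35/6 - 32)² = (-227/6)² = 51529/36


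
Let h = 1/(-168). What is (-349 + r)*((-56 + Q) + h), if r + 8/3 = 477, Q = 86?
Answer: 236833/63 ≈ 3759.3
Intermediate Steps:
h = -1/168 ≈ -0.0059524
r = 1423/3 (r = -8/3 + 477 = 1423/3 ≈ 474.33)
(-349 + r)*((-56 + Q) + h) = (-349 + 1423/3)*((-56 + 86) - 1/168) = 376*(30 - 1/168)/3 = (376/3)*(5039/168) = 236833/63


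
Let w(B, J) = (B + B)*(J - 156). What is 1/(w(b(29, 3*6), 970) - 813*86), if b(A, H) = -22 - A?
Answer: -1/152946 ≈ -6.5383e-6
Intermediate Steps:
w(B, J) = 2*B*(-156 + J) (w(B, J) = (2*B)*(-156 + J) = 2*B*(-156 + J))
1/(w(b(29, 3*6), 970) - 813*86) = 1/(2*(-22 - 1*29)*(-156 + 970) - 813*86) = 1/(2*(-22 - 29)*814 - 69918) = 1/(2*(-51)*814 - 69918) = 1/(-83028 - 69918) = 1/(-152946) = -1/152946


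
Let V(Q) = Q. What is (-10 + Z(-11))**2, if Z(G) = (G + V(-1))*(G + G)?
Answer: 64516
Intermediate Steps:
Z(G) = 2*G*(-1 + G) (Z(G) = (G - 1)*(G + G) = (-1 + G)*(2*G) = 2*G*(-1 + G))
(-10 + Z(-11))**2 = (-10 + 2*(-11)*(-1 - 11))**2 = (-10 + 2*(-11)*(-12))**2 = (-10 + 264)**2 = 254**2 = 64516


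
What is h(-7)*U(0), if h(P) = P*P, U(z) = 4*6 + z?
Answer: 1176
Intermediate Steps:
U(z) = 24 + z
h(P) = P**2
h(-7)*U(0) = (-7)**2*(24 + 0) = 49*24 = 1176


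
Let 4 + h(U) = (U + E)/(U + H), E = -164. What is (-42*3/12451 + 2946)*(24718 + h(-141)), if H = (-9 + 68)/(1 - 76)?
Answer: 4820398981543260/66201967 ≈ 7.2814e+7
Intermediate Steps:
H = -59/75 (H = 59/(-75) = 59*(-1/75) = -59/75 ≈ -0.78667)
h(U) = -4 + (-164 + U)/(-59/75 + U) (h(U) = -4 + (U - 164)/(U - 59/75) = -4 + (-164 + U)/(-59/75 + U))
(-42*3/12451 + 2946)*(24718 + h(-141)) = (-42*3/12451 + 2946)*(24718 + (-12064 - 225*(-141))/(-59 + 75*(-141))) = (-126*1/12451 + 2946)*(24718 + (-12064 + 31725)/(-59 - 10575)) = (-126/12451 + 2946)*(24718 + 19661/(-10634)) = 36680520*(24718 - 1/10634*19661)/12451 = 36680520*(24718 - 19661/10634)/12451 = (36680520/12451)*(262831551/10634) = 4820398981543260/66201967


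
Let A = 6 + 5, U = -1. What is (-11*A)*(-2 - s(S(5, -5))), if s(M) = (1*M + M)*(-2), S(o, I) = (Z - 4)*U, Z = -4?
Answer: -3630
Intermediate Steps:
S(o, I) = 8 (S(o, I) = (-4 - 4)*(-1) = -8*(-1) = 8)
A = 11
s(M) = -4*M (s(M) = (M + M)*(-2) = (2*M)*(-2) = -4*M)
(-11*A)*(-2 - s(S(5, -5))) = (-11*11)*(-2 - (-4)*8) = -121*(-2 - 1*(-32)) = -121*(-2 + 32) = -121*30 = -3630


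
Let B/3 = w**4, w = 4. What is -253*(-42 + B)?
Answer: -183678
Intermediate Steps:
B = 768 (B = 3*4**4 = 3*256 = 768)
-253*(-42 + B) = -253*(-42 + 768) = -253*726 = -183678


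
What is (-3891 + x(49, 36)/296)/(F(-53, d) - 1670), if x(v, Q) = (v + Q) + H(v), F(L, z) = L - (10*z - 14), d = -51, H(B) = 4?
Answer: 1151647/354904 ≈ 3.2450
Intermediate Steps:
F(L, z) = 14 + L - 10*z (F(L, z) = L - (-14 + 10*z) = L + (14 - 10*z) = 14 + L - 10*z)
x(v, Q) = 4 + Q + v (x(v, Q) = (v + Q) + 4 = (Q + v) + 4 = 4 + Q + v)
(-3891 + x(49, 36)/296)/(F(-53, d) - 1670) = (-3891 + (4 + 36 + 49)/296)/((14 - 53 - 10*(-51)) - 1670) = (-3891 + 89*(1/296))/((14 - 53 + 510) - 1670) = (-3891 + 89/296)/(471 - 1670) = -1151647/296/(-1199) = -1151647/296*(-1/1199) = 1151647/354904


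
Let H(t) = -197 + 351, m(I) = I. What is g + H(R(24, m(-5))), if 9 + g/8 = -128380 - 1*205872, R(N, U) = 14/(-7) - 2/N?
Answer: -2673934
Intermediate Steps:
R(N, U) = -2 - 2/N (R(N, U) = 14*(-⅐) - 2/N = -2 - 2/N)
H(t) = 154
g = -2674088 (g = -72 + 8*(-128380 - 1*205872) = -72 + 8*(-128380 - 205872) = -72 + 8*(-334252) = -72 - 2674016 = -2674088)
g + H(R(24, m(-5))) = -2674088 + 154 = -2673934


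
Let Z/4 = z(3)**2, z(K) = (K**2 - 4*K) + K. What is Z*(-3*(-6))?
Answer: 0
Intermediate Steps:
z(K) = K**2 - 3*K
Z = 0 (Z = 4*(3*(-3 + 3))**2 = 4*(3*0)**2 = 4*0**2 = 4*0 = 0)
Z*(-3*(-6)) = 0*(-3*(-6)) = 0*18 = 0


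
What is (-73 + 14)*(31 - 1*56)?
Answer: 1475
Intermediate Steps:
(-73 + 14)*(31 - 1*56) = -59*(31 - 56) = -59*(-25) = 1475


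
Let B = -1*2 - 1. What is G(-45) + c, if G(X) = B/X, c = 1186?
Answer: 17791/15 ≈ 1186.1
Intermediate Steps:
B = -3 (B = -2 - 1 = -3)
G(X) = -3/X
G(-45) + c = -3/(-45) + 1186 = -3*(-1/45) + 1186 = 1/15 + 1186 = 17791/15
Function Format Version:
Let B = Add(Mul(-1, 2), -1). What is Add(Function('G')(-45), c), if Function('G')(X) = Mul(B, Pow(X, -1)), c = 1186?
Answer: Rational(17791, 15) ≈ 1186.1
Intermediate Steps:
B = -3 (B = Add(-2, -1) = -3)
Function('G')(X) = Mul(-3, Pow(X, -1))
Add(Function('G')(-45), c) = Add(Mul(-3, Pow(-45, -1)), 1186) = Add(Mul(-3, Rational(-1, 45)), 1186) = Add(Rational(1, 15), 1186) = Rational(17791, 15)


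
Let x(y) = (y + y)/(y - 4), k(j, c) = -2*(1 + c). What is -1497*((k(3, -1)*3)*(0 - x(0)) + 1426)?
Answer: -2134722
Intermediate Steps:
k(j, c) = -2 - 2*c
x(y) = 2*y/(-4 + y) (x(y) = (2*y)/(-4 + y) = 2*y/(-4 + y))
-1497*((k(3, -1)*3)*(0 - x(0)) + 1426) = -1497*(((-2 - 2*(-1))*3)*(0 - 2*0/(-4 + 0)) + 1426) = -1497*(((-2 + 2)*3)*(0 - 2*0/(-4)) + 1426) = -1497*((0*3)*(0 - 2*0*(-1)/4) + 1426) = -1497*(0*(0 - 1*0) + 1426) = -1497*(0*(0 + 0) + 1426) = -1497*(0*0 + 1426) = -1497*(0 + 1426) = -1497*1426 = -2134722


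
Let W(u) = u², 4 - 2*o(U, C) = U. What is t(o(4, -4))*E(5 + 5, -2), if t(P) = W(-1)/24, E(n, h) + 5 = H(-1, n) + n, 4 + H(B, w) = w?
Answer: 11/24 ≈ 0.45833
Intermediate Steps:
H(B, w) = -4 + w
o(U, C) = 2 - U/2
E(n, h) = -9 + 2*n (E(n, h) = -5 + ((-4 + n) + n) = -5 + (-4 + 2*n) = -9 + 2*n)
t(P) = 1/24 (t(P) = (-1)²/24 = 1*(1/24) = 1/24)
t(o(4, -4))*E(5 + 5, -2) = (-9 + 2*(5 + 5))/24 = (-9 + 2*10)/24 = (-9 + 20)/24 = (1/24)*11 = 11/24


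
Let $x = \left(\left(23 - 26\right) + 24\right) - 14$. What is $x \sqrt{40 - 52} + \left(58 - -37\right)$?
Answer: $95 + 14 i \sqrt{3} \approx 95.0 + 24.249 i$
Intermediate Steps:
$x = 7$ ($x = \left(\left(23 - 26\right) + 24\right) - 14 = \left(-3 + 24\right) - 14 = 21 - 14 = 7$)
$x \sqrt{40 - 52} + \left(58 - -37\right) = 7 \sqrt{40 - 52} + \left(58 - -37\right) = 7 \sqrt{-12} + \left(58 + 37\right) = 7 \cdot 2 i \sqrt{3} + 95 = 14 i \sqrt{3} + 95 = 95 + 14 i \sqrt{3}$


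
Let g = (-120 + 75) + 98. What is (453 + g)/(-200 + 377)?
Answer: 506/177 ≈ 2.8588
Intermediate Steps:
g = 53 (g = -45 + 98 = 53)
(453 + g)/(-200 + 377) = (453 + 53)/(-200 + 377) = 506/177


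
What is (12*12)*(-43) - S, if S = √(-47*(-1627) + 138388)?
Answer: -6192 - 3*√23873 ≈ -6655.5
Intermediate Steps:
S = 3*√23873 (S = √(76469 + 138388) = √214857 = 3*√23873 ≈ 463.53)
(12*12)*(-43) - S = (12*12)*(-43) - 3*√23873 = 144*(-43) - 3*√23873 = -6192 - 3*√23873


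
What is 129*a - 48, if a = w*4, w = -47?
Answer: -24300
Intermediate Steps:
a = -188 (a = -47*4 = -188)
129*a - 48 = 129*(-188) - 48 = -24252 - 48 = -24300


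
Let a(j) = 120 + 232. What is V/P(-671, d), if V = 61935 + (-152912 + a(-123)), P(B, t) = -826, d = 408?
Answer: 90625/826 ≈ 109.72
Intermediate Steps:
a(j) = 352
V = -90625 (V = 61935 + (-152912 + 352) = 61935 - 152560 = -90625)
V/P(-671, d) = -90625/(-826) = -90625*(-1/826) = 90625/826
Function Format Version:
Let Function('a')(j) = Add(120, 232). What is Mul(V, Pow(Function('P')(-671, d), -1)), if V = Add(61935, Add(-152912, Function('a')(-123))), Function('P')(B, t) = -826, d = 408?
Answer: Rational(90625, 826) ≈ 109.72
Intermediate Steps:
Function('a')(j) = 352
V = -90625 (V = Add(61935, Add(-152912, 352)) = Add(61935, -152560) = -90625)
Mul(V, Pow(Function('P')(-671, d), -1)) = Mul(-90625, Pow(-826, -1)) = Mul(-90625, Rational(-1, 826)) = Rational(90625, 826)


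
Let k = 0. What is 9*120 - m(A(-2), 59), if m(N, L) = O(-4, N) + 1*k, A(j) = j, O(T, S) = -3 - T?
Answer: 1079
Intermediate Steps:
m(N, L) = 1 (m(N, L) = (-3 - 1*(-4)) + 1*0 = (-3 + 4) + 0 = 1 + 0 = 1)
9*120 - m(A(-2), 59) = 9*120 - 1*1 = 1080 - 1 = 1079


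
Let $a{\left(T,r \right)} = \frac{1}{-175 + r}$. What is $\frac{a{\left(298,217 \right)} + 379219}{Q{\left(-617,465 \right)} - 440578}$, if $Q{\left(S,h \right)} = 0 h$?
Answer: $- \frac{15927199}{18504276} \approx -0.86073$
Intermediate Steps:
$Q{\left(S,h \right)} = 0$
$\frac{a{\left(298,217 \right)} + 379219}{Q{\left(-617,465 \right)} - 440578} = \frac{\frac{1}{-175 + 217} + 379219}{0 - 440578} = \frac{\frac{1}{42} + 379219}{-440578} = \left(\frac{1}{42} + 379219\right) \left(- \frac{1}{440578}\right) = \frac{15927199}{42} \left(- \frac{1}{440578}\right) = - \frac{15927199}{18504276}$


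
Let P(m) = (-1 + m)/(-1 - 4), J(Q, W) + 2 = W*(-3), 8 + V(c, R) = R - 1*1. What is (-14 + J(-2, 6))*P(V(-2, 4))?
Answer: -204/5 ≈ -40.800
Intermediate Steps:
V(c, R) = -9 + R (V(c, R) = -8 + (R - 1*1) = -8 + (R - 1) = -8 + (-1 + R) = -9 + R)
J(Q, W) = -2 - 3*W (J(Q, W) = -2 + W*(-3) = -2 - 3*W)
P(m) = ⅕ - m/5 (P(m) = (-1 + m)/(-5) = (-1 + m)*(-⅕) = ⅕ - m/5)
(-14 + J(-2, 6))*P(V(-2, 4)) = (-14 + (-2 - 3*6))*(⅕ - (-9 + 4)/5) = (-14 + (-2 - 18))*(⅕ - ⅕*(-5)) = (-14 - 20)*(⅕ + 1) = -34*6/5 = -204/5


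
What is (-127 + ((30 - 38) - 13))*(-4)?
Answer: 592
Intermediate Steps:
(-127 + ((30 - 38) - 13))*(-4) = (-127 + (-8 - 13))*(-4) = (-127 - 21)*(-4) = -148*(-4) = 592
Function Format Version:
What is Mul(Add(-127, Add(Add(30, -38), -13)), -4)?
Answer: 592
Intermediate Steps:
Mul(Add(-127, Add(Add(30, -38), -13)), -4) = Mul(Add(-127, Add(-8, -13)), -4) = Mul(Add(-127, -21), -4) = Mul(-148, -4) = 592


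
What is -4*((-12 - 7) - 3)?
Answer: 88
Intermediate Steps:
-4*((-12 - 7) - 3) = -4*(-19 - 3) = -4*(-22) = 88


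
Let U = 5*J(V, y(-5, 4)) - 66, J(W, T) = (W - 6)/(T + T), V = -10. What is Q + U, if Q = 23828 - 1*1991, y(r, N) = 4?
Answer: 21761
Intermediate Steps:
J(W, T) = (-6 + W)/(2*T) (J(W, T) = (-6 + W)/((2*T)) = (-6 + W)*(1/(2*T)) = (-6 + W)/(2*T))
U = -76 (U = 5*((1/2)*(-6 - 10)/4) - 66 = 5*((1/2)*(1/4)*(-16)) - 66 = 5*(-2) - 66 = -10 - 66 = -76)
Q = 21837 (Q = 23828 - 1991 = 21837)
Q + U = 21837 - 76 = 21761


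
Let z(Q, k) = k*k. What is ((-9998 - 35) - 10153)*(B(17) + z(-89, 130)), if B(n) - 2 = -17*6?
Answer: -339124800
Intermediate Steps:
z(Q, k) = k**2
B(n) = -100 (B(n) = 2 - 17*6 = 2 - 1*102 = 2 - 102 = -100)
((-9998 - 35) - 10153)*(B(17) + z(-89, 130)) = ((-9998 - 35) - 10153)*(-100 + 130**2) = (-10033 - 10153)*(-100 + 16900) = -20186*16800 = -339124800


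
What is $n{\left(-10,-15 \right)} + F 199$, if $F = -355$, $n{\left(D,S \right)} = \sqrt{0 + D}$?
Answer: $-70645 + i \sqrt{10} \approx -70645.0 + 3.1623 i$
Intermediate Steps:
$n{\left(D,S \right)} = \sqrt{D}$
$n{\left(-10,-15 \right)} + F 199 = \sqrt{-10} - 70645 = i \sqrt{10} - 70645 = -70645 + i \sqrt{10}$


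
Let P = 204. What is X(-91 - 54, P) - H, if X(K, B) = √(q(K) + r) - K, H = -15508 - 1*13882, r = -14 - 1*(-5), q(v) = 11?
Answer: 29535 + √2 ≈ 29536.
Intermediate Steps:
r = -9 (r = -14 + 5 = -9)
H = -29390 (H = -15508 - 13882 = -29390)
X(K, B) = √2 - K (X(K, B) = √(11 - 9) - K = √2 - K)
X(-91 - 54, P) - H = (√2 - (-91 - 54)) - 1*(-29390) = (√2 - 1*(-145)) + 29390 = (√2 + 145) + 29390 = (145 + √2) + 29390 = 29535 + √2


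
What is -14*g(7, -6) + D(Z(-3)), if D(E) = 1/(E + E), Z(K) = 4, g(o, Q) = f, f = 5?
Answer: -559/8 ≈ -69.875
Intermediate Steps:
g(o, Q) = 5
D(E) = 1/(2*E)
-14*g(7, -6) + D(Z(-3)) = -14*5 + (1/2)/4 = -70 + (1/2)*(1/4) = -70 + 1/8 = -559/8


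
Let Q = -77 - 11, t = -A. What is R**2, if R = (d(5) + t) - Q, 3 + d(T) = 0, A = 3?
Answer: 6724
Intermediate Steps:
d(T) = -3 (d(T) = -3 + 0 = -3)
t = -3 (t = -1*3 = -3)
Q = -88
R = 82 (R = (-3 - 3) - 1*(-88) = -6 + 88 = 82)
R**2 = 82**2 = 6724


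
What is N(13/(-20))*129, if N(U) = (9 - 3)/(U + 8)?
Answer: 5160/49 ≈ 105.31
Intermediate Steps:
N(U) = 6/(8 + U)
N(13/(-20))*129 = (6/(8 + 13/(-20)))*129 = (6/(8 + 13*(-1/20)))*129 = (6/(8 - 13/20))*129 = (6/(147/20))*129 = (6*(20/147))*129 = (40/49)*129 = 5160/49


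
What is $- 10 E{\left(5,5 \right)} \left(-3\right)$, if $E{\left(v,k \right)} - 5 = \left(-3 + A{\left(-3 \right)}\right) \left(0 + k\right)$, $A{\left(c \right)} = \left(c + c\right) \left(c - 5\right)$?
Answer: $6900$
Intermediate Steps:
$A{\left(c \right)} = 2 c \left(-5 + c\right)$
$E{\left(v,k \right)} = 5 + 45 k$ ($E{\left(v,k \right)} = 5 + \left(-3 + 2 \left(-3\right) \left(-5 - 3\right)\right) \left(0 + k\right) = 5 + \left(-3 + 2 \left(-3\right) \left(-8\right)\right) k = 5 + \left(-3 + 48\right) k = 5 + 45 k$)
$- 10 E{\left(5,5 \right)} \left(-3\right) = - 10 \left(5 + 45 \cdot 5\right) \left(-3\right) = - 10 \left(5 + 225\right) \left(-3\right) = \left(-10\right) 230 \left(-3\right) = \left(-2300\right) \left(-3\right) = 6900$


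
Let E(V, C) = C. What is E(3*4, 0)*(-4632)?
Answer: 0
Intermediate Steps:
E(3*4, 0)*(-4632) = 0*(-4632) = 0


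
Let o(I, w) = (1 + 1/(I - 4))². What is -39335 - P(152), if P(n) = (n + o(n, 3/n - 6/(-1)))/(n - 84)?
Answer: -58591732729/1489472 ≈ -39337.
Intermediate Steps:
o(I, w) = (1 + 1/(-4 + I))²
P(n) = (n + (-3 + n)²/(-4 + n)²)/(-84 + n) (P(n) = (n + (-3 + n)²/(-4 + n)²)/(n - 84) = (n + (-3 + n)²/(-4 + n)²)/(-84 + n))
-39335 - P(152) = -39335 - ((-3 + 152)² + 152*(-4 + 152)²)/((-84 + 152)*(-4 + 152)²) = -39335 - (149² + 152*148²)/(68*148²) = -39335 - (22201 + 152*21904)/(68*21904) = -39335 - (22201 + 3329408)/(68*21904) = -39335 - 3351609/(68*21904) = -39335 - 1*3351609/1489472 = -39335 - 3351609/1489472 = -58591732729/1489472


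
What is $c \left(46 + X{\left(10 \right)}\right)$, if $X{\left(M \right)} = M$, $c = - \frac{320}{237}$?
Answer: $- \frac{17920}{237} \approx -75.612$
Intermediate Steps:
$c = - \frac{320}{237}$ ($c = \left(-320\right) \frac{1}{237} = - \frac{320}{237} \approx -1.3502$)
$c \left(46 + X{\left(10 \right)}\right) = - \frac{320 \left(46 + 10\right)}{237} = \left(- \frac{320}{237}\right) 56 = - \frac{17920}{237}$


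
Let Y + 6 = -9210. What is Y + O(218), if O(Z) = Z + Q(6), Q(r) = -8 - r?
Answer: -9012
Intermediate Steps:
Y = -9216 (Y = -6 - 9210 = -9216)
O(Z) = -14 + Z (O(Z) = Z + (-8 - 1*6) = Z + (-8 - 6) = Z - 14 = -14 + Z)
Y + O(218) = -9216 + (-14 + 218) = -9216 + 204 = -9012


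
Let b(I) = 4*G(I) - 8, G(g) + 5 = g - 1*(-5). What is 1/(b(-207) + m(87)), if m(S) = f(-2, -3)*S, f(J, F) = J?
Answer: -1/1010 ≈ -0.00099010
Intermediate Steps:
G(g) = g (G(g) = -5 + (g - 1*(-5)) = -5 + (g + 5) = -5 + (5 + g) = g)
m(S) = -2*S
b(I) = -8 + 4*I (b(I) = 4*I - 8 = -8 + 4*I)
1/(b(-207) + m(87)) = 1/((-8 + 4*(-207)) - 2*87) = 1/((-8 - 828) - 174) = 1/(-836 - 174) = 1/(-1010) = -1/1010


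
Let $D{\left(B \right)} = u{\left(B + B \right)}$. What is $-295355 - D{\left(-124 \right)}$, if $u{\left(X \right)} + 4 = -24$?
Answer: $-295327$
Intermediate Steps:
$u{\left(X \right)} = -28$ ($u{\left(X \right)} = -4 - 24 = -28$)
$D{\left(B \right)} = -28$
$-295355 - D{\left(-124 \right)} = -295355 - -28 = -295355 + 28 = -295327$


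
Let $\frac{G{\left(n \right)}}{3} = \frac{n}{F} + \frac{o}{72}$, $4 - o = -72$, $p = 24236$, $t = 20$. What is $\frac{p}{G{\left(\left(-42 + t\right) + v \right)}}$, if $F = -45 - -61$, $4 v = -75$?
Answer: $- \frac{4653312}{859} \approx -5417.1$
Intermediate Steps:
$v = - \frac{75}{4}$ ($v = \frac{1}{4} \left(-75\right) = - \frac{75}{4} \approx -18.75$)
$F = 16$ ($F = -45 + 61 = 16$)
$o = 76$ ($o = 4 - -72 = 4 + 72 = 76$)
$G{\left(n \right)} = \frac{19}{6} + \frac{3 n}{16}$ ($G{\left(n \right)} = 3 \left(\frac{n}{16} + \frac{76}{72}\right) = 3 \left(n \frac{1}{16} + 76 \cdot \frac{1}{72}\right) = 3 \left(\frac{n}{16} + \frac{19}{18}\right) = 3 \left(\frac{19}{18} + \frac{n}{16}\right) = \frac{19}{6} + \frac{3 n}{16}$)
$\frac{p}{G{\left(\left(-42 + t\right) + v \right)}} = \frac{24236}{\frac{19}{6} + \frac{3 \left(\left(-42 + 20\right) - \frac{75}{4}\right)}{16}} = \frac{24236}{\frac{19}{6} + \frac{3 \left(-22 - \frac{75}{4}\right)}{16}} = \frac{24236}{\frac{19}{6} + \frac{3}{16} \left(- \frac{163}{4}\right)} = \frac{24236}{\frac{19}{6} - \frac{489}{64}} = \frac{24236}{- \frac{859}{192}} = 24236 \left(- \frac{192}{859}\right) = - \frac{4653312}{859}$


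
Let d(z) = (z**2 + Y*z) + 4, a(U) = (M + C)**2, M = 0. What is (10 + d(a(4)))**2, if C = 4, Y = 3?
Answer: 101124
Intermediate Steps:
a(U) = 16 (a(U) = (0 + 4)**2 = 4**2 = 16)
d(z) = 4 + z**2 + 3*z (d(z) = (z**2 + 3*z) + 4 = 4 + z**2 + 3*z)
(10 + d(a(4)))**2 = (10 + (4 + 16**2 + 3*16))**2 = (10 + (4 + 256 + 48))**2 = (10 + 308)**2 = 318**2 = 101124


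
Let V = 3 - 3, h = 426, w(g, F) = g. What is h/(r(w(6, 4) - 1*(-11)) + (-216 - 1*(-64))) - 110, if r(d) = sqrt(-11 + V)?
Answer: -869134/7705 - 142*I*sqrt(11)/7705 ≈ -112.8 - 0.061124*I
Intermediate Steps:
V = 0
r(d) = I*sqrt(11) (r(d) = sqrt(-11 + 0) = sqrt(-11) = I*sqrt(11))
h/(r(w(6, 4) - 1*(-11)) + (-216 - 1*(-64))) - 110 = 426/(I*sqrt(11) + (-216 - 1*(-64))) - 110 = 426/(I*sqrt(11) + (-216 + 64)) - 110 = 426/(I*sqrt(11) - 152) - 110 = 426/(-152 + I*sqrt(11)) - 110 = -110 + 426/(-152 + I*sqrt(11))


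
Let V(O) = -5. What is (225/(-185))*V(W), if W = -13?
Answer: 225/37 ≈ 6.0811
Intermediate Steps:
(225/(-185))*V(W) = (225/(-185))*(-5) = (225*(-1/185))*(-5) = -45/37*(-5) = 225/37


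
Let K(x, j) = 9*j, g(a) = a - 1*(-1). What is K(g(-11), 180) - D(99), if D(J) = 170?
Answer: 1450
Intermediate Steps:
g(a) = 1 + a (g(a) = a + 1 = 1 + a)
K(g(-11), 180) - D(99) = 9*180 - 1*170 = 1620 - 170 = 1450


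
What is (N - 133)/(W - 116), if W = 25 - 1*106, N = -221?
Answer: 354/197 ≈ 1.7970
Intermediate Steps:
W = -81 (W = 25 - 106 = -81)
(N - 133)/(W - 116) = (-221 - 133)/(-81 - 116) = -354/(-197) = -354*(-1/197) = 354/197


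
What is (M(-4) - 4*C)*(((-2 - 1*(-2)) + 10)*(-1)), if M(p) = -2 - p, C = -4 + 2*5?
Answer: 220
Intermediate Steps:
C = 6 (C = -4 + 10 = 6)
(M(-4) - 4*C)*(((-2 - 1*(-2)) + 10)*(-1)) = ((-2 - 1*(-4)) - 4*6)*(((-2 - 1*(-2)) + 10)*(-1)) = ((-2 + 4) - 24)*(((-2 + 2) + 10)*(-1)) = (2 - 24)*((0 + 10)*(-1)) = -220*(-1) = -22*(-10) = 220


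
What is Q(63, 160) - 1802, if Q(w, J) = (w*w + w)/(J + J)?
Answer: -8947/5 ≈ -1789.4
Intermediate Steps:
Q(w, J) = (w + w²)/(2*J) (Q(w, J) = (w² + w)/((2*J)) = (w + w²)*(1/(2*J)) = (w + w²)/(2*J))
Q(63, 160) - 1802 = (½)*63*(1 + 63)/160 - 1802 = (½)*63*(1/160)*64 - 1802 = 63/5 - 1802 = -8947/5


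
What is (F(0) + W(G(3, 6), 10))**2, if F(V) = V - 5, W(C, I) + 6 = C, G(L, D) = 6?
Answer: 25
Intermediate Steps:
W(C, I) = -6 + C
F(V) = -5 + V
(F(0) + W(G(3, 6), 10))**2 = ((-5 + 0) + (-6 + 6))**2 = (-5 + 0)**2 = (-5)**2 = 25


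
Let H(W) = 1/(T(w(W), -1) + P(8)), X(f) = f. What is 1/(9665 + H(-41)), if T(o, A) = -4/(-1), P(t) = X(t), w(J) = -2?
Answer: 12/115981 ≈ 0.00010347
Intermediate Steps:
P(t) = t
T(o, A) = 4 (T(o, A) = -4*(-1) = 4)
H(W) = 1/12 (H(W) = 1/(4 + 8) = 1/12)
1/(9665 + H(-41)) = 1/(9665 + 1/12) = 1/(115981/12) = 12/115981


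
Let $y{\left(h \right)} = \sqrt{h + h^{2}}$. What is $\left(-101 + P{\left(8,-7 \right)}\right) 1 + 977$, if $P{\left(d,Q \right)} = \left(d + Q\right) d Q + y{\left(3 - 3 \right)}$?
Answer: $820$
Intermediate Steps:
$P{\left(d,Q \right)} = Q d \left(Q + d\right)$ ($P{\left(d,Q \right)} = \left(d + Q\right) d Q + \sqrt{\left(3 - 3\right) \left(1 + \left(3 - 3\right)\right)} = \left(Q + d\right) d Q + \sqrt{\left(3 - 3\right) \left(1 + \left(3 - 3\right)\right)} = d \left(Q + d\right) Q + \sqrt{0 \left(1 + 0\right)} = Q d \left(Q + d\right) + \sqrt{0 \cdot 1} = Q d \left(Q + d\right) + \sqrt{0} = Q d \left(Q + d\right) + 0 = Q d \left(Q + d\right)$)
$\left(-101 + P{\left(8,-7 \right)}\right) 1 + 977 = \left(-101 - 56 \left(-7 + 8\right)\right) 1 + 977 = \left(-101 - 56 \cdot 1\right) 1 + 977 = \left(-101 - 56\right) 1 + 977 = \left(-157\right) 1 + 977 = -157 + 977 = 820$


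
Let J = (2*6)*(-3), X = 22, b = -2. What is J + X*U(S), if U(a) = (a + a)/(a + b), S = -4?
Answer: -20/3 ≈ -6.6667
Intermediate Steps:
U(a) = 2*a/(-2 + a) (U(a) = (a + a)/(a - 2) = (2*a)/(-2 + a) = 2*a/(-2 + a))
J = -36 (J = 12*(-3) = -36)
J + X*U(S) = -36 + 22*(2*(-4)/(-2 - 4)) = -36 + 22*(2*(-4)/(-6)) = -36 + 22*(2*(-4)*(-⅙)) = -36 + 22*(4/3) = -36 + 88/3 = -20/3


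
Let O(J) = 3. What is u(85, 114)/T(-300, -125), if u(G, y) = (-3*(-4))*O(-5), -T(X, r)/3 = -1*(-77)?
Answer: -12/77 ≈ -0.15584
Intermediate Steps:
T(X, r) = -231 (T(X, r) = -(-3)*(-77) = -3*77 = -231)
u(G, y) = 36 (u(G, y) = -3*(-4)*3 = 12*3 = 36)
u(85, 114)/T(-300, -125) = 36/(-231) = 36*(-1/231) = -12/77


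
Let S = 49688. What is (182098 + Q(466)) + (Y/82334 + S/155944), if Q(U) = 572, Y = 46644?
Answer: 146587600327753/802468331 ≈ 1.8267e+5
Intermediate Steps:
(182098 + Q(466)) + (Y/82334 + S/155944) = (182098 + 572) + (46644/82334 + 49688/155944) = 182670 + (46644*(1/82334) + 49688*(1/155944)) = 182670 + (23322/41167 + 6211/19493) = 182670 + 710303983/802468331 = 146587600327753/802468331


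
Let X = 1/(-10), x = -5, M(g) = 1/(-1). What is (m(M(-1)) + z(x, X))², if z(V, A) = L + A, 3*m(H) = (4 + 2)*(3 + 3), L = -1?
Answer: 11881/100 ≈ 118.81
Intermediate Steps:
M(g) = -1
X = -⅒ ≈ -0.10000
m(H) = 12 (m(H) = ((4 + 2)*(3 + 3))/3 = (6*6)/3 = (⅓)*36 = 12)
z(V, A) = -1 + A
(m(M(-1)) + z(x, X))² = (12 + (-1 - ⅒))² = (12 - 11/10)² = (109/10)² = 11881/100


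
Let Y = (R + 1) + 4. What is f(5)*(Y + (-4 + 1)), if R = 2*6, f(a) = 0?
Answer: 0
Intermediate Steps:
R = 12
Y = 17 (Y = (12 + 1) + 4 = 13 + 4 = 17)
f(5)*(Y + (-4 + 1)) = 0*(17 + (-4 + 1)) = 0*(17 - 3) = 0*14 = 0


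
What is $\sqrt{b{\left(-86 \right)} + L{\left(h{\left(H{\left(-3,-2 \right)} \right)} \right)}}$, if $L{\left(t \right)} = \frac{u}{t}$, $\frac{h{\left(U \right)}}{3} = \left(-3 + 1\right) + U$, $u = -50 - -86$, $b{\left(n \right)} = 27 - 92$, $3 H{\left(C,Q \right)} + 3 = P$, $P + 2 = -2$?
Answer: $\frac{i \sqrt{11453}}{13} \approx 8.2322 i$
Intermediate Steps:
$P = -4$ ($P = -2 - 2 = -4$)
$H{\left(C,Q \right)} = - \frac{7}{3}$ ($H{\left(C,Q \right)} = -1 + \frac{1}{3} \left(-4\right) = -1 - \frac{4}{3} = - \frac{7}{3}$)
$b{\left(n \right)} = -65$ ($b{\left(n \right)} = 27 - 92 = -65$)
$u = 36$ ($u = -50 + 86 = 36$)
$h{\left(U \right)} = -6 + 3 U$ ($h{\left(U \right)} = 3 \left(\left(-3 + 1\right) + U\right) = 3 \left(-2 + U\right) = -6 + 3 U$)
$L{\left(t \right)} = \frac{36}{t}$
$\sqrt{b{\left(-86 \right)} + L{\left(h{\left(H{\left(-3,-2 \right)} \right)} \right)}} = \sqrt{-65 + \frac{36}{-6 + 3 \left(- \frac{7}{3}\right)}} = \sqrt{-65 + \frac{36}{-6 - 7}} = \sqrt{-65 + \frac{36}{-13}} = \sqrt{-65 + 36 \left(- \frac{1}{13}\right)} = \sqrt{-65 - \frac{36}{13}} = \sqrt{- \frac{881}{13}} = \frac{i \sqrt{11453}}{13}$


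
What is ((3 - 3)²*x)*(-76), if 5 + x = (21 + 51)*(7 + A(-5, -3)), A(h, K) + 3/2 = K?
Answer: 0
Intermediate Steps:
A(h, K) = -3/2 + K
x = 175 (x = -5 + (21 + 51)*(7 + (-3/2 - 3)) = -5 + 72*(7 - 9/2) = -5 + 72*(5/2) = -5 + 180 = 175)
((3 - 3)²*x)*(-76) = ((3 - 3)²*175)*(-76) = (0²*175)*(-76) = (0*175)*(-76) = 0*(-76) = 0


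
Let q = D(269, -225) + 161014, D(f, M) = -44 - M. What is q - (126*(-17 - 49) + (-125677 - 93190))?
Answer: 388378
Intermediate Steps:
q = 161195 (q = (-44 - 1*(-225)) + 161014 = (-44 + 225) + 161014 = 181 + 161014 = 161195)
q - (126*(-17 - 49) + (-125677 - 93190)) = 161195 - (126*(-17 - 49) + (-125677 - 93190)) = 161195 - (126*(-66) - 218867) = 161195 - (-8316 - 218867) = 161195 - 1*(-227183) = 161195 + 227183 = 388378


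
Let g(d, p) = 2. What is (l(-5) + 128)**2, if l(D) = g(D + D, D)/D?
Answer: 407044/25 ≈ 16282.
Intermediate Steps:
l(D) = 2/D
(l(-5) + 128)**2 = (2/(-5) + 128)**2 = (2*(-1/5) + 128)**2 = (-2/5 + 128)**2 = (638/5)**2 = 407044/25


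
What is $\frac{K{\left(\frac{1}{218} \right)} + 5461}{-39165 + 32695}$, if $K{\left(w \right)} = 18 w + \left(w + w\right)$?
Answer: $- \frac{595259}{705230} \approx -0.84406$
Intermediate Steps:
$K{\left(w \right)} = 20 w$ ($K{\left(w \right)} = 18 w + 2 w = 20 w$)
$\frac{K{\left(\frac{1}{218} \right)} + 5461}{-39165 + 32695} = \frac{\frac{20}{218} + 5461}{-39165 + 32695} = \frac{20 \cdot \frac{1}{218} + 5461}{-6470} = \left(\frac{10}{109} + 5461\right) \left(- \frac{1}{6470}\right) = \frac{595259}{109} \left(- \frac{1}{6470}\right) = - \frac{595259}{705230}$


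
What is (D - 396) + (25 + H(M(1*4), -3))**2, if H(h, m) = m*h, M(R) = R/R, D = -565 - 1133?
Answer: -1610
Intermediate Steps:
D = -1698
M(R) = 1
H(h, m) = h*m
(D - 396) + (25 + H(M(1*4), -3))**2 = (-1698 - 396) + (25 + 1*(-3))**2 = -2094 + (25 - 3)**2 = -2094 + 22**2 = -2094 + 484 = -1610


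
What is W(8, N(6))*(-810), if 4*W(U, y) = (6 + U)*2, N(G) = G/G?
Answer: -5670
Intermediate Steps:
N(G) = 1
W(U, y) = 3 + U/2 (W(U, y) = ((6 + U)*2)/4 = (12 + 2*U)/4 = 3 + U/2)
W(8, N(6))*(-810) = (3 + (½)*8)*(-810) = (3 + 4)*(-810) = 7*(-810) = -5670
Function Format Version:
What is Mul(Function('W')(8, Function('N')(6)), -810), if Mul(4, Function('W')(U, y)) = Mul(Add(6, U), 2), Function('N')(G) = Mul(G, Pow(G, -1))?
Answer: -5670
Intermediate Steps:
Function('N')(G) = 1
Function('W')(U, y) = Add(3, Mul(Rational(1, 2), U)) (Function('W')(U, y) = Mul(Rational(1, 4), Mul(Add(6, U), 2)) = Mul(Rational(1, 4), Add(12, Mul(2, U))) = Add(3, Mul(Rational(1, 2), U)))
Mul(Function('W')(8, Function('N')(6)), -810) = Mul(Add(3, Mul(Rational(1, 2), 8)), -810) = Mul(Add(3, 4), -810) = Mul(7, -810) = -5670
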